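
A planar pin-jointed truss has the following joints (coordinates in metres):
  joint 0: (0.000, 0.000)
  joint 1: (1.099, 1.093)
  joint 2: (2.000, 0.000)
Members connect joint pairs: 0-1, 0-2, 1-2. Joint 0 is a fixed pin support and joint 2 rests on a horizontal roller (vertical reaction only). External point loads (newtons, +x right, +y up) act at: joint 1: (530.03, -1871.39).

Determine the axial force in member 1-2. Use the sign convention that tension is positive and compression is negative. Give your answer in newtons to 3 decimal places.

N=3 nodes, M=3 members, R=3 reactions → 2N=6, M+R=6
member 0 (0-1): L=1.5500, (cx,cy)=(0.7090,0.7052)
member 1 (0-2): L=2.0000, (cx,cy)=(1.0000,0.0000)
member 2 (1-2): L=1.4165, (cx,cy)=(0.6361,-0.7716)
solve A·x = −loads:
  F[0-1] = -784.7765 N (compression)
  F[0-2] = +1086.4677 N (tension)
  F[1-2] = -1708.0721 N (compression)
  Rx@0 = -530.0300 N
  Ry@0 = +553.3998 N
  Ry@2 = +1317.9902 N

-1708.072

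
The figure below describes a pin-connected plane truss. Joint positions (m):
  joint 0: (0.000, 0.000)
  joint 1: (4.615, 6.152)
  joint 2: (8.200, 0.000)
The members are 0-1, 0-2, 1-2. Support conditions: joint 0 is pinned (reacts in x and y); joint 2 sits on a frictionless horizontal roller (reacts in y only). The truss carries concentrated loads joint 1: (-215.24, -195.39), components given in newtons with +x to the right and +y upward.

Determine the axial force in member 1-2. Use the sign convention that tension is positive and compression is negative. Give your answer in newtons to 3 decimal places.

N=3 nodes, M=3 members, R=3 reactions → 2N=6, M+R=6
member 0 (0-1): L=7.6906, (cx,cy)=(0.6001,0.7999)
member 1 (0-2): L=8.2000, (cx,cy)=(1.0000,0.0000)
member 2 (1-2): L=7.1203, (cx,cy)=(0.5035,-0.8640)
solve A·x = −loads:
  F[0-1] = -308.6566 N (compression)
  F[0-2] = -30.0203 N (compression)
  F[1-2] = +59.6249 N (tension)
  Rx@0 = +215.2400 N
  Ry@0 = +246.9061 N
  Ry@2 = -51.5161 N

59.625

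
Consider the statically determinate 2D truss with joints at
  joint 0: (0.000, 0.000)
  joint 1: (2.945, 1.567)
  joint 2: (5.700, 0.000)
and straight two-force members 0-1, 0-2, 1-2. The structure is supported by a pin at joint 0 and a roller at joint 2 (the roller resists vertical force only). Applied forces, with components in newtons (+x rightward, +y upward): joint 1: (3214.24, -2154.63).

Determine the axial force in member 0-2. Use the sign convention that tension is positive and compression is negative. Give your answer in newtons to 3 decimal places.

N=3 nodes, M=3 members, R=3 reactions → 2N=6, M+R=6
member 0 (0-1): L=3.3359, (cx,cy)=(0.8828,0.4697)
member 1 (0-2): L=5.7000, (cx,cy)=(1.0000,0.0000)
member 2 (1-2): L=3.1695, (cx,cy)=(0.8692,-0.4944)
solve A·x = −loads:
  F[0-1] = -335.8731 N (compression)
  F[0-2] = +3510.7518 N (tension)
  F[1-2] = -4038.9140 N (compression)
  Rx@0 = -3214.2400 N
  Ry@0 = +157.7705 N
  Ry@2 = +1996.8595 N

3510.752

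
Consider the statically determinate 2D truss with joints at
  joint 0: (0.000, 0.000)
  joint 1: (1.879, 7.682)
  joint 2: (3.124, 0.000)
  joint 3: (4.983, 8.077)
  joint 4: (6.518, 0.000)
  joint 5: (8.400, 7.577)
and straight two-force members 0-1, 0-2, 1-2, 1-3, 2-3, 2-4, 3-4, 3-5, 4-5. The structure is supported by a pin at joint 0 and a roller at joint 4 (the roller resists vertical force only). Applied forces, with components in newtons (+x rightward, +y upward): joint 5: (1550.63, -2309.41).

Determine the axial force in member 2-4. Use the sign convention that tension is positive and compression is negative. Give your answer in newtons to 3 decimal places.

27.177

N=6 nodes, M=9 members, R=3 reactions → 2N=12, M+R=12
member 0 (0-1): L=7.9085, (cx,cy)=(0.2376,0.9714)
member 1 (0-2): L=3.1240, (cx,cy)=(1.0000,0.0000)
member 2 (1-2): L=7.7822, (cx,cy)=(0.1600,-0.9871)
member 3 (1-3): L=3.1290, (cx,cy)=(0.9920,0.1262)
member 4 (2-3): L=8.2882, (cx,cy)=(0.2243,0.9745)
member 5 (2-4): L=3.3940, (cx,cy)=(1.0000,0.0000)
member 6 (3-4): L=8.2216, (cx,cy)=(0.1867,-0.9824)
member 7 (3-5): L=3.4534, (cx,cy)=(0.9895,-0.1448)
member 8 (4-5): L=7.8072, (cx,cy)=(0.2411,0.9705)
solve A·x = −loads:
  F[0-1] = +2542.1784 N (tension)
  F[0-2] = +946.6246 N (tension)
  F[1-2] = -2374.7597 N (compression)
  F[1-3] = +991.8536 N (tension)
  F[2-3] = +2405.4618 N (tension)
  F[2-4] = +27.1768 N (tension)
  F[3-4] = -2818.8831 N (compression)
  F[3-5] = +2071.5782 N (tension)
  F[4-5] = -2070.5347 N (compression)
  Rx@0 = -1550.6300 N
  Ry@0 = -2469.3822 N
  Ry@4 = +4778.7922 N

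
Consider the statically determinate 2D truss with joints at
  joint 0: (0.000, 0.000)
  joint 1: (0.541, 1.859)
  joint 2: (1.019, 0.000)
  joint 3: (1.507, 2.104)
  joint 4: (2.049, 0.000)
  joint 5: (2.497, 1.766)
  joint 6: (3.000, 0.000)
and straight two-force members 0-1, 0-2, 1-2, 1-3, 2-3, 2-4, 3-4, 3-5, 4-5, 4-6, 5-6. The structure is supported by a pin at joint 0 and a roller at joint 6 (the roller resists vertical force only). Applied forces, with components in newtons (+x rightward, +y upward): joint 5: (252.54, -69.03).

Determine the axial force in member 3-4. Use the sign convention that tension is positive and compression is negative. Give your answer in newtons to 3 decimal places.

N=7 nodes, M=11 members, R=3 reactions → 2N=14, M+R=14
member 0 (0-1): L=1.9361, (cx,cy)=(0.2794,0.9602)
member 1 (0-2): L=1.0190, (cx,cy)=(1.0000,0.0000)
member 2 (1-2): L=1.9195, (cx,cy)=(0.2490,-0.9685)
member 3 (1-3): L=0.9966, (cx,cy)=(0.9693,0.2458)
member 4 (2-3): L=2.1599, (cx,cy)=(0.2259,0.9741)
member 5 (2-4): L=1.0300, (cx,cy)=(1.0000,0.0000)
member 6 (3-4): L=2.1727, (cx,cy)=(0.2495,-0.9684)
member 7 (3-5): L=1.0461, (cx,cy)=(0.9464,-0.3231)
member 8 (4-5): L=1.8219, (cx,cy)=(0.2459,0.9693)
member 9 (4-6): L=0.9510, (cx,cy)=(1.0000,0.0000)
member 10 (5-6): L=1.8362, (cx,cy)=(0.2739,-0.9617)
solve A·x = −loads:
  F[0-1] = +142.7749 N (tension)
  F[0-2] = +212.6451 N (tension)
  F[1-2] = -123.0736 N (compression)
  F[1-3] = +72.7770 N (tension)
  F[2-3] = +122.3605 N (tension)
  F[2-4] = +154.3502 N (tension)
  F[3-4] = -193.1705 N (compression)
  F[3-5] = +154.6743 N (tension)
  F[4-5] = +192.9887 N (tension)
  F[4-6] = +58.7074 N (tension)
  F[5-6] = -214.3155 N (compression)
  Rx@0 = -252.5400 N
  Ry@0 = -137.0878 N
  Ry@6 = +206.1178 N

-193.171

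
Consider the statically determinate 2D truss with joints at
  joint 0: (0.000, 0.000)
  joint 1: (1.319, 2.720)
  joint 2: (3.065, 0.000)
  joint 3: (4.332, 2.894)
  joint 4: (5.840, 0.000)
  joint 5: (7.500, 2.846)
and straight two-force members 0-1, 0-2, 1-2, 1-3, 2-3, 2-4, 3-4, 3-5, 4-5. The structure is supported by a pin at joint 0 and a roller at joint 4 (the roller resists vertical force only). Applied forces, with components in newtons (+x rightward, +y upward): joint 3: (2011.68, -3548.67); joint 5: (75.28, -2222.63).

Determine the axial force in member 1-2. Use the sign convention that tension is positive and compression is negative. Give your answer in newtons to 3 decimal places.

N=6 nodes, M=9 members, R=3 reactions → 2N=12, M+R=12
member 0 (0-1): L=3.0229, (cx,cy)=(0.4363,0.8998)
member 1 (0-2): L=3.0650, (cx,cy)=(1.0000,0.0000)
member 2 (1-2): L=3.2322, (cx,cy)=(0.5402,-0.8415)
member 3 (1-3): L=3.0180, (cx,cy)=(0.9983,0.0577)
member 4 (2-3): L=3.1592, (cx,cy)=(0.4011,0.9161)
member 5 (2-4): L=2.7750, (cx,cy)=(1.0000,0.0000)
member 6 (3-4): L=3.2633, (cx,cy)=(0.4621,-0.8868)
member 7 (3-5): L=3.1684, (cx,cy)=(0.9999,-0.0151)
member 8 (4-5): L=3.2947, (cx,cy)=(0.5038,0.8638)
solve A·x = −loads:
  F[0-1] = +832.4311 N (tension)
  F[0-2] = +1723.7451 N (tension)
  F[1-2] = -834.1979 N (compression)
  F[1-3] = +815.2000 N (tension)
  F[2-3] = +766.3411 N (tension)
  F[2-4] = +965.7739 N (tension)
  F[3-4] = -4869.3718 N (compression)
  F[3-5] = +1359.8240 N (tension)
  F[4-5] = -2549.2320 N (compression)
  Rx@0 = -2086.9600 N
  Ry@0 = -749.0103 N
  Ry@4 = +6520.3103 N

-834.198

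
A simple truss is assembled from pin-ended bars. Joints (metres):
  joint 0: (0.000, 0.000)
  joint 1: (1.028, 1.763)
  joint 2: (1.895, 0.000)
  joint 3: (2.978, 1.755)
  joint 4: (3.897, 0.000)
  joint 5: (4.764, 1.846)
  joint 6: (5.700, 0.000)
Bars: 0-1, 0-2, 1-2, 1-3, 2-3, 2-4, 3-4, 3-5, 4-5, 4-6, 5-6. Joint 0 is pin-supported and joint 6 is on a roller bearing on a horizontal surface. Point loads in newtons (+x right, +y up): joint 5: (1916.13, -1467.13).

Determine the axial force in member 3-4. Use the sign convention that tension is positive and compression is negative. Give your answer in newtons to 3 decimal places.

-381.315

N=7 nodes, M=11 members, R=3 reactions → 2N=14, M+R=14
member 0 (0-1): L=2.0408, (cx,cy)=(0.5037,0.8639)
member 1 (0-2): L=1.8950, (cx,cy)=(1.0000,0.0000)
member 2 (1-2): L=1.9647, (cx,cy)=(0.4413,-0.8974)
member 3 (1-3): L=1.9500, (cx,cy)=(1.0000,-0.0041)
member 4 (2-3): L=2.0623, (cx,cy)=(0.5252,0.8510)
member 5 (2-4): L=2.0020, (cx,cy)=(1.0000,0.0000)
member 6 (3-4): L=1.9811, (cx,cy)=(0.4639,-0.8859)
member 7 (3-5): L=1.7883, (cx,cy)=(0.9987,0.0509)
member 8 (4-5): L=2.0395, (cx,cy)=(0.4251,0.9051)
member 9 (4-6): L=1.8030, (cx,cy)=(1.0000,0.0000)
member 10 (5-6): L=2.0697, (cx,cy)=(0.4522,-0.8919)
solve A·x = −loads:
  F[0-1] = +439.4643 N (tension)
  F[0-2] = +1694.7636 N (tension)
  F[1-2] = -424.9315 N (compression)
  F[1-3] = +408.8919 N (tension)
  F[2-3] = +448.0761 N (tension)
  F[2-4] = +1271.9335 N (tension)
  F[3-4] = -381.3147 N (compression)
  F[3-5] = +822.1512 N (tension)
  F[4-5] = +373.2051 N (tension)
  F[4-6] = +936.3899 N (tension)
  F[5-6] = -2070.5994 N (compression)
  Rx@0 = -1916.1300 N
  Ry@0 = -379.6390 N
  Ry@6 = +1846.7690 N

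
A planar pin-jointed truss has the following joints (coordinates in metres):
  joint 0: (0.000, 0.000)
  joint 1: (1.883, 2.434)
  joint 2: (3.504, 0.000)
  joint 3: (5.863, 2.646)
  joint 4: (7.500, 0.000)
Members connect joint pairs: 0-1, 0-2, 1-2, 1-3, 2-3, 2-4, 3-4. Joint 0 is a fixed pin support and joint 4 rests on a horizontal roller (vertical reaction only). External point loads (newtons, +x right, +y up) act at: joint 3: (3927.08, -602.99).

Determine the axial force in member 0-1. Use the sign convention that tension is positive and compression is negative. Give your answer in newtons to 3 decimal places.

1585.276

N=5 nodes, M=7 members, R=3 reactions → 2N=10, M+R=10
member 0 (0-1): L=3.0773, (cx,cy)=(0.6119,0.7909)
member 1 (0-2): L=3.5040, (cx,cy)=(1.0000,0.0000)
member 2 (1-2): L=2.9244, (cx,cy)=(0.5543,-0.8323)
member 3 (1-3): L=3.9856, (cx,cy)=(0.9986,0.0532)
member 4 (2-3): L=3.5449, (cx,cy)=(0.6655,0.7464)
member 5 (2-4): L=3.9960, (cx,cy)=(1.0000,0.0000)
member 6 (3-4): L=3.1114, (cx,cy)=(0.5261,-0.8504)
solve A·x = −loads:
  F[0-1] = +1585.2761 N (tension)
  F[0-2] = +2957.0633 N (tension)
  F[1-2] = -1394.9147 N (compression)
  F[1-3] = +1745.6970 N (tension)
  F[2-3] = +1555.4159 N (tension)
  F[2-4] = +1148.7776 N (tension)
  F[3-4] = -2183.4803 N (compression)
  Rx@0 = -3927.0800 N
  Ry@0 = -1253.8612 N
  Ry@4 = +1856.8512 N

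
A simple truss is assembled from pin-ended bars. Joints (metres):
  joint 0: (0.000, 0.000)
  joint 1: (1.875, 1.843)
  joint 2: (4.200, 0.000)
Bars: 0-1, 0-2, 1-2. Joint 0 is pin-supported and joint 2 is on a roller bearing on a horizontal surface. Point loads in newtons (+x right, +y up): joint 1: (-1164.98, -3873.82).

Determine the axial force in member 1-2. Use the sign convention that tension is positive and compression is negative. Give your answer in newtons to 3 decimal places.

N=3 nodes, M=3 members, R=3 reactions → 2N=6, M+R=6
member 0 (0-1): L=2.6291, (cx,cy)=(0.7132,0.7010)
member 1 (0-2): L=4.2000, (cx,cy)=(1.0000,0.0000)
member 2 (1-2): L=2.9669, (cx,cy)=(0.7837,-0.6212)
solve A·x = −loads:
  F[0-1] = -3788.3876 N (compression)
  F[0-2] = +1536.7703 N (tension)
  F[1-2] = -1961.0264 N (compression)
  Rx@0 = +1164.9800 N
  Ry@0 = +2655.6404 N
  Ry@2 = +1218.1796 N

-1961.026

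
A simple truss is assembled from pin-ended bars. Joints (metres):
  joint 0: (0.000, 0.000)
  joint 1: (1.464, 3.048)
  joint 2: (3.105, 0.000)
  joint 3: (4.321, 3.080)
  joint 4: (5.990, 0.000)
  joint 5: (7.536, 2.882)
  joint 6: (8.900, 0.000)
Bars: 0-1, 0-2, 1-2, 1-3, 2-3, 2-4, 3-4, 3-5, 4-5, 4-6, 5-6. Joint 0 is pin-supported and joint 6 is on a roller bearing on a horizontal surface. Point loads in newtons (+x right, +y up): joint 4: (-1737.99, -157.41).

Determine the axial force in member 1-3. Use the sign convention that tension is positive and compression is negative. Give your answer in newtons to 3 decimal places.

N=7 nodes, M=11 members, R=3 reactions → 2N=14, M+R=14
member 0 (0-1): L=3.3814, (cx,cy)=(0.4330,0.9014)
member 1 (0-2): L=3.1050, (cx,cy)=(1.0000,0.0000)
member 2 (1-2): L=3.4617, (cx,cy)=(0.4740,-0.8805)
member 3 (1-3): L=2.8572, (cx,cy)=(0.9999,0.0112)
member 4 (2-3): L=3.3114, (cx,cy)=(0.3672,0.9301)
member 5 (2-4): L=2.8850, (cx,cy)=(1.0000,0.0000)
member 6 (3-4): L=3.5031, (cx,cy)=(0.4764,-0.8792)
member 7 (3-5): L=3.2211, (cx,cy)=(0.9981,-0.0615)
member 8 (4-5): L=3.2705, (cx,cy)=(0.4727,0.8812)
member 9 (4-6): L=2.9100, (cx,cy)=(1.0000,0.0000)
member 10 (5-6): L=3.1885, (cx,cy)=(0.4278,-0.9039)
solve A·x = −loads:
  F[0-1] = -57.0968 N (compression)
  F[0-2] = -1713.2693 N (compression)
  F[1-2] = +57.7900 N (tension)
  F[1-3] = -52.1192 N (compression)
  F[2-3] = -54.7062 N (compression)
  F[2-4] = -1665.7847 N (compression)
  F[3-4] = +65.7919 N (tension)
  F[3-5] = -103.7467 N (compression)
  F[4-5] = +112.9858 N (tension)
  F[4-6] = +50.1406 N (tension)
  F[5-6] = -117.2085 N (compression)
  Rx@0 = +1737.9900 N
  Ry@0 = +51.4678 N
  Ry@6 = +105.9422 N

-52.119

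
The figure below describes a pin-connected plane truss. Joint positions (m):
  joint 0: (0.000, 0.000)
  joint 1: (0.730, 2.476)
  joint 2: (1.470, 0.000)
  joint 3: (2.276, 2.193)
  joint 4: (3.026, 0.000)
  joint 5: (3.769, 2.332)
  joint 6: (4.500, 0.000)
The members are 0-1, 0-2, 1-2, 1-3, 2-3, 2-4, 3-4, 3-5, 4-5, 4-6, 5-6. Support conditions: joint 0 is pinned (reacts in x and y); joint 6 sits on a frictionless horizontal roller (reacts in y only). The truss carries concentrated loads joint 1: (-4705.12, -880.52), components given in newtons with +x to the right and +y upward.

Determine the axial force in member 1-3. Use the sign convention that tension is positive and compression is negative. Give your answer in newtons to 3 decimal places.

3219.169

N=7 nodes, M=11 members, R=3 reactions → 2N=14, M+R=14
member 0 (0-1): L=2.5814, (cx,cy)=(0.2828,0.9592)
member 1 (0-2): L=1.4700, (cx,cy)=(1.0000,0.0000)
member 2 (1-2): L=2.5842, (cx,cy)=(0.2864,-0.9581)
member 3 (1-3): L=1.5717, (cx,cy)=(0.9837,-0.1801)
member 4 (2-3): L=2.3364, (cx,cy)=(0.3450,0.9386)
member 5 (2-4): L=1.5560, (cx,cy)=(1.0000,0.0000)
member 6 (3-4): L=2.3177, (cx,cy)=(0.3236,-0.9462)
member 7 (3-5): L=1.4995, (cx,cy)=(0.9957,0.0927)
member 8 (4-5): L=2.4475, (cx,cy)=(0.3036,0.9528)
member 9 (4-6): L=1.4740, (cx,cy)=(1.0000,0.0000)
member 10 (5-6): L=2.4439, (cx,cy)=(0.2991,-0.9542)
solve A·x = −loads:
  F[0-1] = -3468.1091 N (compression)
  F[0-2] = -3724.3545 N (compression)
  F[1-2] = +1947.9468 N (tension)
  F[1-3] = +3219.1687 N (tension)
  F[2-3] = -1988.4384 N (compression)
  F[2-4] = -2480.5984 N (compression)
  F[3-4] = +2741.8894 N (tension)
  F[3-5] = +1600.2238 N (tension)
  F[4-5] = -2722.8610 N (compression)
  F[4-6] = -766.7418 N (compression)
  F[5-6] = +2563.3796 N (tension)
  Rx@0 = +4705.1200 N
  Ry@0 = +3326.5417 N
  Ry@6 = -2446.0217 N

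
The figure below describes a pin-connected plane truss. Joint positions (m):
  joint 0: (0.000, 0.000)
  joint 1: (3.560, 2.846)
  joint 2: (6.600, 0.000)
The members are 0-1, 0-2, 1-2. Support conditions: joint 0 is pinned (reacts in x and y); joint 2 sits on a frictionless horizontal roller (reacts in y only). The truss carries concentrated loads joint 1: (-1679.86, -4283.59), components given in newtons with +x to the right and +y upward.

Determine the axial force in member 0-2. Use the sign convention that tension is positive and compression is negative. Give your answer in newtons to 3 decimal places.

1694.289

N=3 nodes, M=3 members, R=3 reactions → 2N=6, M+R=6
member 0 (0-1): L=4.5578, (cx,cy)=(0.7811,0.6244)
member 1 (0-2): L=6.6000, (cx,cy)=(1.0000,0.0000)
member 2 (1-2): L=4.1643, (cx,cy)=(0.7300,-0.6834)
solve A·x = −loads:
  F[0-1] = -4319.8350 N (compression)
  F[0-2] = +1694.2889 N (tension)
  F[1-2] = -2320.8918 N (compression)
  Rx@0 = +1679.8600 N
  Ry@0 = +2697.4235 N
  Ry@2 = +1586.1665 N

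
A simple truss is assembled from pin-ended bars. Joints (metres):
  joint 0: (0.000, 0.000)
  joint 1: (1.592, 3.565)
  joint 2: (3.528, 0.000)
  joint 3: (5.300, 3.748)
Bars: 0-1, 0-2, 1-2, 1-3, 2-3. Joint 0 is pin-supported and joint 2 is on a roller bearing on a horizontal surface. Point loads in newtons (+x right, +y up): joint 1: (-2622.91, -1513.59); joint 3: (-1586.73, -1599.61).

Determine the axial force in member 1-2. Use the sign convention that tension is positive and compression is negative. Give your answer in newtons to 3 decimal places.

N=4 nodes, M=5 members, R=3 reactions → 2N=8, M+R=8
member 0 (0-1): L=3.9043, (cx,cy)=(0.4078,0.9131)
member 1 (0-2): L=3.5280, (cx,cy)=(1.0000,0.0000)
member 2 (1-2): L=4.0568, (cx,cy)=(0.4772,-0.8788)
member 3 (1-3): L=3.7125, (cx,cy)=(0.9988,0.0493)
member 4 (2-3): L=4.1458, (cx,cy)=(0.4274,0.9041)
solve A·x = −loads:
  F[0-1] = -4778.5421 N (compression)
  F[0-2] = -2261.1713 N (compression)
  F[1-2] = +3194.9918 N (tension)
  F[1-3] = -851.3327 N (compression)
  F[2-3] = -1722.9602 N (compression)
  Rx@0 = +4209.6400 N
  Ry@0 = +4363.2482 N
  Ry@2 = -1250.0482 N

3194.992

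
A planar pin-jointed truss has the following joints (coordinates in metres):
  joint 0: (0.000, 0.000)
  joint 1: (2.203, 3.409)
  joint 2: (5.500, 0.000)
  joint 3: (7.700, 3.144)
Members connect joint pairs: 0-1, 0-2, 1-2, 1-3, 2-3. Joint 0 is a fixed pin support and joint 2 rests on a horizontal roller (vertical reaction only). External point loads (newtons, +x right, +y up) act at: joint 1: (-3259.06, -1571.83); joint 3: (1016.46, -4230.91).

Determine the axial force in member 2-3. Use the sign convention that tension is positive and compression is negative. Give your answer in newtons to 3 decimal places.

N=4 nodes, M=5 members, R=3 reactions → 2N=8, M+R=8
member 0 (0-1): L=4.0589, (cx,cy)=(0.5428,0.8399)
member 1 (0-2): L=5.5000, (cx,cy)=(1.0000,0.0000)
member 2 (1-2): L=4.7425, (cx,cy)=(0.6952,-0.7188)
member 3 (1-3): L=5.5034, (cx,cy)=(0.9988,-0.0482)
member 4 (2-3): L=3.8373, (cx,cy)=(0.5733,0.8193)
solve A·x = −loads:
  F[0-1] = -820.1765 N (compression)
  F[0-2] = -1797.4403 N (compression)
  F[1-2] = -1486.3915 N (compression)
  F[1-3] = +3851.7078 N (tension)
  F[2-3] = -4937.5008 N (compression)
  Rx@0 = +2242.6000 N
  Ry@0 = +688.8558 N
  Ry@2 = +5113.8842 N

-4937.501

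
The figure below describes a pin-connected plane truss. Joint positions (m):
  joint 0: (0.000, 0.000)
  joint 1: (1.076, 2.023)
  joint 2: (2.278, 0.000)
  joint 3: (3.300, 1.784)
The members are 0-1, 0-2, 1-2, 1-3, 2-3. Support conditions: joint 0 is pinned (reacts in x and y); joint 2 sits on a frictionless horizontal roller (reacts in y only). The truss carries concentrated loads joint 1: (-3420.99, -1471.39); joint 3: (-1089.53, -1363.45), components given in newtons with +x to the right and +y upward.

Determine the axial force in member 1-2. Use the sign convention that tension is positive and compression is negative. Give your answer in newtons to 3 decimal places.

N=4 nodes, M=5 members, R=3 reactions → 2N=8, M+R=8
member 0 (0-1): L=2.2914, (cx,cy)=(0.4696,0.8829)
member 1 (0-2): L=2.2780, (cx,cy)=(1.0000,0.0000)
member 2 (1-2): L=2.3532, (cx,cy)=(0.5108,-0.8597)
member 3 (1-3): L=2.2368, (cx,cy)=(0.9943,-0.1068)
member 4 (2-3): L=2.0560, (cx,cy)=(0.4971,0.8677)
solve A·x = −loads:
  F[0-1] = -4594.0260 N (compression)
  F[0-2] = -2353.2056 N (compression)
  F[1-2] = +3042.7300 N (tension)
  F[1-3] = -292.2355 N (compression)
  F[2-3] = -1607.3168 N (compression)
  Rx@0 = +4510.5200 N
  Ry@0 = +4055.9917 N
  Ry@2 = -1221.1517 N

3042.730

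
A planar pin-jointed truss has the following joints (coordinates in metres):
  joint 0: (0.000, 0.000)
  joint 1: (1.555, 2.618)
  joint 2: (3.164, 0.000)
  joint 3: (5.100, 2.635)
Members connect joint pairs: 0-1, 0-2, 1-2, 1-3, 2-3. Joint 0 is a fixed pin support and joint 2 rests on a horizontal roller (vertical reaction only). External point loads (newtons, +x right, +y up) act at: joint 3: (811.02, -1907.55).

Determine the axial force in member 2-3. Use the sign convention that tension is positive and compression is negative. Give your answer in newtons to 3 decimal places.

N=4 nodes, M=5 members, R=3 reactions → 2N=8, M+R=8
member 0 (0-1): L=3.0450, (cx,cy)=(0.5107,0.8598)
member 1 (0-2): L=3.1640, (cx,cy)=(1.0000,0.0000)
member 2 (1-2): L=3.0729, (cx,cy)=(0.5236,-0.8520)
member 3 (1-3): L=3.5450, (cx,cy)=(1.0000,0.0048)
member 4 (2-3): L=3.2698, (cx,cy)=(0.5921,0.8059)
solve A·x = −loads:
  F[0-1] = +2143.1473 N (tension)
  F[0-2] = -283.4324 N (compression)
  F[1-2] = -2150.3053 N (compression)
  F[1-3] = +2220.3931 N (tension)
  F[2-3] = -2380.2822 N (compression)
  Rx@0 = -811.0200 N
  Ry@0 = -1842.6215 N
  Ry@2 = +3750.1715 N

-2380.282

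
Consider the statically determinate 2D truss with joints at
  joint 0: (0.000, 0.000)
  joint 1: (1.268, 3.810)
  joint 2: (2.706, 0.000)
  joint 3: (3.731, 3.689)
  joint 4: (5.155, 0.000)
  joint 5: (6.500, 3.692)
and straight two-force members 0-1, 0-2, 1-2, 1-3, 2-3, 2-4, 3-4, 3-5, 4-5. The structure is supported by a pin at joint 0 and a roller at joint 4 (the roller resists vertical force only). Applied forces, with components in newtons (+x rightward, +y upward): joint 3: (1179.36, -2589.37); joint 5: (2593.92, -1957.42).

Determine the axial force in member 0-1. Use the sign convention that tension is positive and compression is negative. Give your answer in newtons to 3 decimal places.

N=6 nodes, M=9 members, R=3 reactions → 2N=12, M+R=12
member 0 (0-1): L=4.0155, (cx,cy)=(0.3158,0.9488)
member 1 (0-2): L=2.7060, (cx,cy)=(1.0000,0.0000)
member 2 (1-2): L=4.0723, (cx,cy)=(0.3531,-0.9356)
member 3 (1-3): L=2.4660, (cx,cy)=(0.9988,-0.0491)
member 4 (2-3): L=3.8288, (cx,cy)=(0.2677,0.9635)
member 5 (2-4): L=2.4490, (cx,cy)=(1.0000,0.0000)
member 6 (3-4): L=3.9543, (cx,cy)=(0.3601,-0.9329)
member 7 (3-5): L=2.7690, (cx,cy)=(1.0000,0.0011)
member 8 (4-5): L=3.9294, (cx,cy)=(0.3423,0.9396)
solve A·x = −loads:
  F[0-1] = +2631.8274 N (tension)
  F[0-2] = +2942.2030 N (tension)
  F[1-2] = -2763.9962 N (compression)
  F[1-3] = +1809.2622 N (tension)
  F[2-3] = +2683.9051 N (tension)
  F[2-4] = +1247.6856 N (tension)
  F[3-4] = -5448.4988 N (compression)
  F[3-5] = +3308.3181 N (tension)
  F[4-5] = -2087.0793 N (compression)
  Rx@0 = -3773.2800 N
  Ry@0 = -2497.1637 N
  Ry@4 = +7043.9537 N

2631.827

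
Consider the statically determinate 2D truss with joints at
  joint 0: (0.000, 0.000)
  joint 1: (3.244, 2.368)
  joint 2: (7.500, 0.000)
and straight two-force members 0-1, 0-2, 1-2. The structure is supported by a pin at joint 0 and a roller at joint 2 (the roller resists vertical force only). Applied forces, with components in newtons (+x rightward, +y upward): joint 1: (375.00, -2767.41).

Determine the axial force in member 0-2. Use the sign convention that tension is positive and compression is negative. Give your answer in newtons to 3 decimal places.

2364.160

N=3 nodes, M=3 members, R=3 reactions → 2N=6, M+R=6
member 0 (0-1): L=4.0163, (cx,cy)=(0.8077,0.5896)
member 1 (0-2): L=7.5000, (cx,cy)=(1.0000,0.0000)
member 2 (1-2): L=4.8704, (cx,cy)=(0.8738,-0.4862)
solve A·x = −loads:
  F[0-1] = -2462.7419 N (compression)
  F[0-2] = +2364.1596 N (tension)
  F[1-2] = -2705.4612 N (compression)
  Rx@0 = -375.0000 N
  Ry@0 = +1452.0129 N
  Ry@2 = +1315.3971 N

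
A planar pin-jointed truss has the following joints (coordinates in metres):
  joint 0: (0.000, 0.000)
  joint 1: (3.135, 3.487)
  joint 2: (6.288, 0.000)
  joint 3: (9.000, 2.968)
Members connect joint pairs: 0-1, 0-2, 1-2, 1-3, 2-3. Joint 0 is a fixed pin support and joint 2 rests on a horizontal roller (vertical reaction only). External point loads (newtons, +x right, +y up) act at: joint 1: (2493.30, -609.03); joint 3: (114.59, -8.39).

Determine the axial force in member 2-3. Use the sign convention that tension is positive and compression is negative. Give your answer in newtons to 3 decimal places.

2.193

N=4 nodes, M=5 members, R=3 reactions → 2N=8, M+R=8
member 0 (0-1): L=4.6891, (cx,cy)=(0.6686,0.7436)
member 1 (0-2): L=6.2880, (cx,cy)=(1.0000,0.0000)
member 2 (1-2): L=4.7011, (cx,cy)=(0.6707,-0.7417)
member 3 (1-3): L=5.8879, (cx,cy)=(0.9961,-0.0881)
member 4 (2-3): L=4.0204, (cx,cy)=(0.6746,0.7382)
solve A·x = −loads:
  F[0-1] = +1526.2343 N (tension)
  F[0-2] = +1587.4867 N (tension)
  F[1-2] = -2364.7377 N (compression)
  F[1-3] = +113.5524 N (tension)
  F[2-3] = +2.1934 N (tension)
  Rx@0 = -2607.8900 N
  Ry@0 = -1134.9749 N
  Ry@2 = +1752.3949 N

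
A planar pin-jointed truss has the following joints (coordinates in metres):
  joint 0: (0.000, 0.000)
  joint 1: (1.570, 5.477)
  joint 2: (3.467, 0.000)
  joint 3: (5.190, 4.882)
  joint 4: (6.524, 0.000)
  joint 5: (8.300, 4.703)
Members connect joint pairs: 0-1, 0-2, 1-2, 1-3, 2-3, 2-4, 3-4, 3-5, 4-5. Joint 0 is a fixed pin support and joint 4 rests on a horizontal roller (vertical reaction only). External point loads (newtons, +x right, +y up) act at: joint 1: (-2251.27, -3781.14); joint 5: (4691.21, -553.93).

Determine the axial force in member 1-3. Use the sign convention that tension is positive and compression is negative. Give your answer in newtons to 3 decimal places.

N=6 nodes, M=9 members, R=3 reactions → 2N=12, M+R=12
member 0 (0-1): L=5.6976, (cx,cy)=(0.2756,0.9613)
member 1 (0-2): L=3.4670, (cx,cy)=(1.0000,0.0000)
member 2 (1-2): L=5.7962, (cx,cy)=(0.3273,-0.9449)
member 3 (1-3): L=3.6686, (cx,cy)=(0.9868,-0.1622)
member 4 (2-3): L=5.1771, (cx,cy)=(0.3328,0.9430)
member 5 (2-4): L=3.0570, (cx,cy)=(1.0000,0.0000)
member 6 (3-4): L=5.0610, (cx,cy)=(0.2636,-0.9646)
member 7 (3-5): L=3.1151, (cx,cy)=(0.9983,-0.0575)
member 8 (4-5): L=5.0272, (cx,cy)=(0.3533,0.9355)
solve A·x = −loads:
  F[0-1] = -1278.0881 N (compression)
  F[0-2] = +2792.1243 N (tension)
  F[1-2] = -3214.6443 N (compression)
  F[1-3] = +2990.7808 N (tension)
  F[2-3] = +3221.2328 N (tension)
  F[2-4] = +667.9692 N (tension)
  F[3-4] = -2932.2782 N (compression)
  F[3-5] = +4804.0844 N (tension)
  F[4-5] = -297.0353 N (compression)
  Rx@0 = -2439.9400 N
  Ry@0 = +1228.6071 N
  Ry@4 = +3106.4629 N

2990.781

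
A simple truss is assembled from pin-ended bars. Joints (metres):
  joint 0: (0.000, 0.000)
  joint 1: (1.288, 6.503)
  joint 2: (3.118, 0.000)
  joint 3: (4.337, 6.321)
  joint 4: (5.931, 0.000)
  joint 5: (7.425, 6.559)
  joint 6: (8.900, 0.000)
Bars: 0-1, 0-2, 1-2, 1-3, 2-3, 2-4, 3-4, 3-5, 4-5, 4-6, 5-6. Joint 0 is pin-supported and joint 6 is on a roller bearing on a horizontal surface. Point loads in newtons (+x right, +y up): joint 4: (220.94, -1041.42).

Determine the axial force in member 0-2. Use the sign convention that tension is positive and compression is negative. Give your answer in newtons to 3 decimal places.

N=7 nodes, M=11 members, R=3 reactions → 2N=14, M+R=14
member 0 (0-1): L=6.6293, (cx,cy)=(0.1943,0.9809)
member 1 (0-2): L=3.1180, (cx,cy)=(1.0000,0.0000)
member 2 (1-2): L=6.7556, (cx,cy)=(0.2709,-0.9626)
member 3 (1-3): L=3.0544, (cx,cy)=(0.9982,-0.0596)
member 4 (2-3): L=6.4375, (cx,cy)=(0.1894,0.9819)
member 5 (2-4): L=2.8130, (cx,cy)=(1.0000,0.0000)
member 6 (3-4): L=6.5189, (cx,cy)=(0.2445,-0.9696)
member 7 (3-5): L=3.0972, (cx,cy)=(0.9970,0.0768)
member 8 (4-5): L=6.7270, (cx,cy)=(0.2221,0.9750)
member 9 (4-6): L=2.9690, (cx,cy)=(1.0000,0.0000)
member 10 (5-6): L=6.7228, (cx,cy)=(0.2194,-0.9756)
solve A·x = −loads:
  F[0-1] = -354.1618 N (compression)
  F[0-2] = +289.7495 N (tension)
  F[1-2] = +371.4127 N (tension)
  F[1-3] = -169.7219 N (compression)
  F[2-3] = -364.1137 N (compression)
  F[2-4] = +459.3090 N (tension)
  F[3-4] = +332.8727 N (tension)
  F[3-5] = -320.7114 N (compression)
  F[4-5] = +737.0591 N (tension)
  F[4-6] = +156.0696 N (tension)
  F[5-6] = -711.3391 N (compression)
  Rx@0 = -220.9400 N
  Ry@0 = +347.4130 N
  Ry@6 = +694.0070 N

289.749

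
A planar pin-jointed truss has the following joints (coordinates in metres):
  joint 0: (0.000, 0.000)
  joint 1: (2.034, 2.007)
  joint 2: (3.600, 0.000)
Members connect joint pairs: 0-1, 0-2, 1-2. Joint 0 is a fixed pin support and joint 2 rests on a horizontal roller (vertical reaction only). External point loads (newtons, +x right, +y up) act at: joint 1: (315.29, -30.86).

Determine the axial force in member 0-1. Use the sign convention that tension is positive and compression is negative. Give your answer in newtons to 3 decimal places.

N=3 nodes, M=3 members, R=3 reactions → 2N=6, M+R=6
member 0 (0-1): L=2.8575, (cx,cy)=(0.7118,0.7024)
member 1 (0-2): L=3.6000, (cx,cy)=(1.0000,0.0000)
member 2 (1-2): L=2.5457, (cx,cy)=(0.6152,-0.7884)
solve A·x = −loads:
  F[0-1] = +231.1472 N (tension)
  F[0-2] = +150.7558 N (tension)
  F[1-2] = -245.0662 N (compression)
  Rx@0 = -315.2900 N
  Ry@0 = -162.3501 N
  Ry@2 = +193.2101 N

231.147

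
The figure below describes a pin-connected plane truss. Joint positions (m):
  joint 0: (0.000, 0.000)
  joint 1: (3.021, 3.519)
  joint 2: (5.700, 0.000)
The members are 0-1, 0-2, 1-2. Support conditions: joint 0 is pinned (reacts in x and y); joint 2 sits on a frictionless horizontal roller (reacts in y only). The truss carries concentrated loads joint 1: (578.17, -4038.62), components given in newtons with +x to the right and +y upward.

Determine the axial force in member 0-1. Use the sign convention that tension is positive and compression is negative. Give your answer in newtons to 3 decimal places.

-2031.234

N=3 nodes, M=3 members, R=3 reactions → 2N=6, M+R=6
member 0 (0-1): L=4.6379, (cx,cy)=(0.6514,0.7588)
member 1 (0-2): L=5.7000, (cx,cy)=(1.0000,0.0000)
member 2 (1-2): L=4.4227, (cx,cy)=(0.6057,-0.7957)
solve A·x = −loads:
  F[0-1] = -2031.2344 N (compression)
  F[0-2] = +1901.2697 N (tension)
  F[1-2] = -3138.7730 N (compression)
  Rx@0 = -578.1700 N
  Ry@0 = +1541.2075 N
  Ry@2 = +2497.4125 N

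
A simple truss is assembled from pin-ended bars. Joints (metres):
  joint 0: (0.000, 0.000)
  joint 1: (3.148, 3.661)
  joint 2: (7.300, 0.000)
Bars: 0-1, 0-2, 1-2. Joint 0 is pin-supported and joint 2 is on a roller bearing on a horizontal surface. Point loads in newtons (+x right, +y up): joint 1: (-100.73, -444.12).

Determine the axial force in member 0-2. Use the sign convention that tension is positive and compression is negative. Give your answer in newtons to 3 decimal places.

N=3 nodes, M=3 members, R=3 reactions → 2N=6, M+R=6
member 0 (0-1): L=4.8283, (cx,cy)=(0.6520,0.7582)
member 1 (0-2): L=7.3000, (cx,cy)=(1.0000,0.0000)
member 2 (1-2): L=5.5355, (cx,cy)=(0.7501,-0.6614)
solve A·x = −loads:
  F[0-1] = -399.7688 N (compression)
  F[0-2] = +159.9131 N (tension)
  F[1-2] = -213.1991 N (compression)
  Rx@0 = +100.7300 N
  Ry@0 = +303.1176 N
  Ry@2 = +141.0024 N

159.913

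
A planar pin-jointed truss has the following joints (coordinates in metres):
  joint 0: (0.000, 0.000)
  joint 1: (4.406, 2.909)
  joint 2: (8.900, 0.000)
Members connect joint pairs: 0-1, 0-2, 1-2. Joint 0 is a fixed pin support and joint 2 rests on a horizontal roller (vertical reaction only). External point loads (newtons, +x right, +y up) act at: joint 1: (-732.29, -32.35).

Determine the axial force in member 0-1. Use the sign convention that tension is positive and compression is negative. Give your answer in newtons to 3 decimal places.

-464.059

N=3 nodes, M=3 members, R=3 reactions → 2N=6, M+R=6
member 0 (0-1): L=5.2797, (cx,cy)=(0.8345,0.5510)
member 1 (0-2): L=8.9000, (cx,cy)=(1.0000,0.0000)
member 2 (1-2): L=5.3533, (cx,cy)=(0.8395,-0.5434)
solve A·x = −loads:
  F[0-1] = -464.0587 N (compression)
  F[0-2] = -345.0243 N (compression)
  F[1-2] = +411.0001 N (tension)
  Rx@0 = +732.2900 N
  Ry@0 = +255.6868 N
  Ry@2 = -223.3368 N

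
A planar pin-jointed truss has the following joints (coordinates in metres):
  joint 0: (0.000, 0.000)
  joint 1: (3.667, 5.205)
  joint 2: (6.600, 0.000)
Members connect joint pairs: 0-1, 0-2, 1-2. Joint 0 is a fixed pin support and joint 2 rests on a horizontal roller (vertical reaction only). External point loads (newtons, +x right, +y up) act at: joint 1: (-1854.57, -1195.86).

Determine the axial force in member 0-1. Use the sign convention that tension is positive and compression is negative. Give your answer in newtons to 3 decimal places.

N=3 nodes, M=3 members, R=3 reactions → 2N=6, M+R=6
member 0 (0-1): L=6.3670, (cx,cy)=(0.5759,0.8175)
member 1 (0-2): L=6.6000, (cx,cy)=(1.0000,0.0000)
member 2 (1-2): L=5.9745, (cx,cy)=(0.4909,-0.8712)
solve A·x = −loads:
  F[0-1] = -2439.1785 N (compression)
  F[0-2] = -449.7573 N (compression)
  F[1-2] = +916.1506 N (tension)
  Rx@0 = +1854.5700 N
  Ry@0 = +1994.0143 N
  Ry@2 = -798.1543 N

-2439.179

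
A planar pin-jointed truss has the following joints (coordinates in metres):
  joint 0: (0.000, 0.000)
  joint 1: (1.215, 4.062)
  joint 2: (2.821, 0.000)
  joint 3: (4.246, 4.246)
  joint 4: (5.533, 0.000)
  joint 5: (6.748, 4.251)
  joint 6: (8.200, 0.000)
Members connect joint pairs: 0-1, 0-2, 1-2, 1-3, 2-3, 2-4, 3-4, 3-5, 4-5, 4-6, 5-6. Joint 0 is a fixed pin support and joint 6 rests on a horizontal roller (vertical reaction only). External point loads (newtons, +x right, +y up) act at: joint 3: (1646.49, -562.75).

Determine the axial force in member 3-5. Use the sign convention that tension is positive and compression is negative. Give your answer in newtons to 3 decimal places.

-718.108

N=7 nodes, M=11 members, R=3 reactions → 2N=14, M+R=14
member 0 (0-1): L=4.2398, (cx,cy)=(0.2866,0.9581)
member 1 (0-2): L=2.8210, (cx,cy)=(1.0000,0.0000)
member 2 (1-2): L=4.3680, (cx,cy)=(0.3677,-0.9300)
member 3 (1-3): L=3.0366, (cx,cy)=(0.9982,0.0606)
member 4 (2-3): L=4.4787, (cx,cy)=(0.3182,0.9480)
member 5 (2-4): L=2.7120, (cx,cy)=(1.0000,0.0000)
member 6 (3-4): L=4.4368, (cx,cy)=(0.2901,-0.9570)
member 7 (3-5): L=2.5020, (cx,cy)=(1.0000,0.0020)
member 8 (4-5): L=4.4212, (cx,cy)=(0.2748,0.9615)
member 9 (4-6): L=2.6670, (cx,cy)=(1.0000,0.0000)
member 10 (5-6): L=4.4921, (cx,cy)=(0.3232,-0.9463)
solve A·x = −loads:
  F[0-1] = +606.6483 N (tension)
  F[0-2] = +1472.6435 N (tension)
  F[1-2] = -599.2518 N (compression)
  F[1-3] = +394.9034 N (tension)
  F[2-3] = +587.8232 N (tension)
  F[2-4] = +1065.2848 N (tension)
  F[3-4] = -1196.8506 N (compression)
  F[3-5] = -718.1083 N (compression)
  F[4-5] = +1191.2556 N (tension)
  F[4-6] = +390.7370 N (tension)
  F[5-6] = -1208.8462 N (compression)
  Rx@0 = -1646.4900 N
  Ry@0 = -581.2052 N
  Ry@6 = +1143.9552 N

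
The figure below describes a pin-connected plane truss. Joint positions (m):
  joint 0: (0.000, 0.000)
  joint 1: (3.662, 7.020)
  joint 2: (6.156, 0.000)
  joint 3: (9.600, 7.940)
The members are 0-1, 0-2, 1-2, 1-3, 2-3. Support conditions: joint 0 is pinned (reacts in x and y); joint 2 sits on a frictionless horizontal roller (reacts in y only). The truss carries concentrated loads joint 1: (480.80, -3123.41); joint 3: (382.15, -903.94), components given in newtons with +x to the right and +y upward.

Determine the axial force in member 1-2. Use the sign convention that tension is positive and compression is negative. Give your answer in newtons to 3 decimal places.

-3476.926

N=4 nodes, M=5 members, R=3 reactions → 2N=8, M+R=8
member 0 (0-1): L=7.9177, (cx,cy)=(0.4625,0.8866)
member 1 (0-2): L=6.1560, (cx,cy)=(1.0000,0.0000)
member 2 (1-2): L=7.4499, (cx,cy)=(0.3348,-0.9423)
member 3 (1-3): L=6.0088, (cx,cy)=(0.9882,0.1531)
member 4 (2-3): L=8.6548, (cx,cy)=(0.3979,0.9174)
solve A·x = −loads:
  F[0-1] = +317.4915 N (tension)
  F[0-2] = +716.1084 N (tension)
  F[1-2] = -3476.9258 N (compression)
  F[1-3] = +839.9197 N (tension)
  F[2-3] = -1125.4863 N (compression)
  Rx@0 = -862.9500 N
  Ry@0 = -281.4931 N
  Ry@2 = +4308.8431 N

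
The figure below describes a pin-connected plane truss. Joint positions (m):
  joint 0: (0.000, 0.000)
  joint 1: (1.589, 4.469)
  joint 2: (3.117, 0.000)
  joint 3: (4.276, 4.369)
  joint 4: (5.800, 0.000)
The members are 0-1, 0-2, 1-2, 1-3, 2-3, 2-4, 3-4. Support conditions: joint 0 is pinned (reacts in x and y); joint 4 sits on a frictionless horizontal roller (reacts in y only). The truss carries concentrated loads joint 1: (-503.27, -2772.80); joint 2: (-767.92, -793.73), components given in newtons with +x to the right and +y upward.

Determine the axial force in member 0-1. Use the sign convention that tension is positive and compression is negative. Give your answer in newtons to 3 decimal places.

-2937.865

N=5 nodes, M=7 members, R=3 reactions → 2N=10, M+R=10
member 0 (0-1): L=4.7431, (cx,cy)=(0.3350,0.9422)
member 1 (0-2): L=3.1170, (cx,cy)=(1.0000,0.0000)
member 2 (1-2): L=4.7230, (cx,cy)=(0.3235,-0.9462)
member 3 (1-3): L=2.6889, (cx,cy)=(0.9993,-0.0372)
member 4 (2-3): L=4.5201, (cx,cy)=(0.2564,0.9666)
member 5 (2-4): L=2.6830, (cx,cy)=(1.0000,0.0000)
member 6 (3-4): L=4.6272, (cx,cy)=(0.3294,-0.9442)
solve A·x = −loads:
  F[0-1] = -2937.8650 N (compression)
  F[0-2] = -286.9646 N (compression)
  F[1-2] = +14.1242 N (tension)
  F[1-3] = -485.8610 N (compression)
  F[2-3] = +807.3568 N (tension)
  F[2-4] = +278.5110 N (tension)
  F[3-4] = -845.6161 N (compression)
  Rx@0 = +1271.1900 N
  Ry@0 = +2768.0952 N
  Ry@4 = +798.4348 N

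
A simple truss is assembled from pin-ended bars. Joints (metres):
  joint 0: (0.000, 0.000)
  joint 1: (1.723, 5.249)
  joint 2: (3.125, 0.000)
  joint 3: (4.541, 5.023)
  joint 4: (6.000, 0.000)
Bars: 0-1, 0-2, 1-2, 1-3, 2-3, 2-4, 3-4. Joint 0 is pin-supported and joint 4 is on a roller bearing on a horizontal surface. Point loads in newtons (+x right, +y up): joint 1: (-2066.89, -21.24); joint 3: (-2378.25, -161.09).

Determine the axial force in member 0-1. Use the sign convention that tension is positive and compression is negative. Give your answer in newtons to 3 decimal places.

-4055.785

N=5 nodes, M=7 members, R=3 reactions → 2N=10, M+R=10
member 0 (0-1): L=5.5246, (cx,cy)=(0.3119,0.9501)
member 1 (0-2): L=3.1250, (cx,cy)=(1.0000,0.0000)
member 2 (1-2): L=5.4330, (cx,cy)=(0.2581,-0.9661)
member 3 (1-3): L=2.8270, (cx,cy)=(0.9968,-0.0799)
member 4 (2-3): L=5.2188, (cx,cy)=(0.2713,0.9625)
member 5 (2-4): L=2.8750, (cx,cy)=(1.0000,0.0000)
member 6 (3-4): L=5.2306, (cx,cy)=(0.2789,-0.9603)
solve A·x = −loads:
  F[0-1] = -4055.7849 N (compression)
  F[0-2] = -3180.2209 N (compression)
  F[1-2] = +3985.3919 N (tension)
  F[1-3] = -227.1951 N (compression)
  F[2-3] = -4000.4811 N (compression)
  F[2-4] = -1066.3388 N (compression)
  F[3-4] = +3822.8891 N (tension)
  Rx@0 = +4445.1400 N
  Ry@0 = +3853.4882 N
  Ry@4 = -3671.1582 N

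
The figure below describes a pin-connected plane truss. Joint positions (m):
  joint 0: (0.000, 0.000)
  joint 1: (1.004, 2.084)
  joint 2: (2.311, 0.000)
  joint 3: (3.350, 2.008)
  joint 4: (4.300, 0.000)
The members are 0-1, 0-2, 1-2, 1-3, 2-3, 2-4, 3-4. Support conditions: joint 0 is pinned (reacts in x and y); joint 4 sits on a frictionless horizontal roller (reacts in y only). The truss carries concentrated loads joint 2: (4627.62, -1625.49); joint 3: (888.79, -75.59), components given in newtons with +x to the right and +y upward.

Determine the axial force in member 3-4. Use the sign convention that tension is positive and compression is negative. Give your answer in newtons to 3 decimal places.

N=5 nodes, M=7 members, R=3 reactions → 2N=10, M+R=10
member 0 (0-1): L=2.3132, (cx,cy)=(0.4340,0.9009)
member 1 (0-2): L=2.3110, (cx,cy)=(1.0000,0.0000)
member 2 (1-2): L=2.4599, (cx,cy)=(0.5313,-0.8472)
member 3 (1-3): L=2.3472, (cx,cy)=(0.9995,-0.0324)
member 4 (2-3): L=2.2609, (cx,cy)=(0.4596,0.8881)
member 5 (2-4): L=1.9890, (cx,cy)=(1.0000,0.0000)
member 6 (3-4): L=2.2214, (cx,cy)=(0.4277,-0.9039)
solve A·x = −loads:
  F[0-1] = -392.4286 N (compression)
  F[0-2] = +5686.7332 N (tension)
  F[1-2] = +432.6184 N (tension)
  F[1-3] = -400.3893 N (compression)
  F[2-3] = +1417.5394 N (tension)
  F[2-4] = +637.5316 N (tension)
  F[3-4] = -1490.7421 N (compression)
  Rx@0 = -5516.4100 N
  Ry@0 = +353.5395 N
  Ry@4 = +1347.5405 N

-1490.742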